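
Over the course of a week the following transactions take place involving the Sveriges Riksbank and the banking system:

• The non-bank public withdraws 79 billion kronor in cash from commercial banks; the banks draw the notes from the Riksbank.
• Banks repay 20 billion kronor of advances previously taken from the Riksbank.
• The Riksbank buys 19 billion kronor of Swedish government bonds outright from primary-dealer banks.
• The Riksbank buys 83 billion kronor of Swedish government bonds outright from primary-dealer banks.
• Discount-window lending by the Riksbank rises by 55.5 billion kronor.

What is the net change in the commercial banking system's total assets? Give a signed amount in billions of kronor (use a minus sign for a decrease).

Riksbank balance sheet:
  Assets:      Securities +102B, Loans to banks +35.5B
  Liabilities: Bank reserves +58.5B, Currency in circulation +79B
Commercial banking system:
  Assets:      Reserves at CB +58.5B, Securities −102B
  Liabilities: Checkable deposits −79B, Borrowings from CB +35.5B
Change in total bank assets = -43.5 billion.

-43.5 billion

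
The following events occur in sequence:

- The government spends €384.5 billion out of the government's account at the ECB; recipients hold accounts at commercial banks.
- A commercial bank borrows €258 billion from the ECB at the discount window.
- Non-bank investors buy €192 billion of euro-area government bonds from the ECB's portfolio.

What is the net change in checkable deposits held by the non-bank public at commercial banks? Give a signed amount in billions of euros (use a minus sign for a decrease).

Government spending €384.5 billion: non-bank counterparties' bank balances rise → +€384.5B.
Discount-window loan €258 billion: the counterparty is a bank, so public deposits are unchanged → 0.
Asset sale (to non-banks) €192 billion: non-bank counterparties' bank balances fall → −€192B.
Net: 384.5 + 0 − 192 = +€192.5 billion.

+€192.5 billion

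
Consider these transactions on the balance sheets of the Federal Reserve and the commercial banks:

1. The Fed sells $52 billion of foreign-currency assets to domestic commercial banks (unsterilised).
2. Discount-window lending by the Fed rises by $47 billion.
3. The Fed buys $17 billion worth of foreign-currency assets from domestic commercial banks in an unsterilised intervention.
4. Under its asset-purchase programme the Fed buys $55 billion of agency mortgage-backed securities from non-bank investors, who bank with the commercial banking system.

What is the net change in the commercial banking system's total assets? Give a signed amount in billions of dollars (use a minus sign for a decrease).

+$102 billion

Fed balance sheet:
  Assets:      Securities +$55B, Loans to banks +$47B, Foreign assets −$35B
  Liabilities: Bank reserves +$67B
Commercial banking system:
  Assets:      Reserves at CB +$67B, Foreign assets +$35B
  Liabilities: Checkable deposits +$55B, Borrowings from CB +$47B
Change in total bank assets = +$102 billion.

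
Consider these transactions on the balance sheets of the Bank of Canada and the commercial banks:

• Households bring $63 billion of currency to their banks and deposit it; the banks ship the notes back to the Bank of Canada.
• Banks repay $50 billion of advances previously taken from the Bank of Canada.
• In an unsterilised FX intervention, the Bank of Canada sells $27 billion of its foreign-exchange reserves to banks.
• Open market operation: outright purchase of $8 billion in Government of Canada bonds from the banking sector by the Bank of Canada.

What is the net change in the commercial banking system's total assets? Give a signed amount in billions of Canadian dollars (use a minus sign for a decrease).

+$13 billion

Bank of Canada balance sheet:
  Assets:      Securities +$8B, Loans to banks −$50B, Foreign assets −$27B
  Liabilities: Bank reserves −$6B, Currency in circulation −$63B
Commercial banking system:
  Assets:      Reserves at CB −$6B, Securities −$8B, Foreign assets +$27B
  Liabilities: Checkable deposits +$63B, Borrowings from CB −$50B
Change in total bank assets = +$13 billion.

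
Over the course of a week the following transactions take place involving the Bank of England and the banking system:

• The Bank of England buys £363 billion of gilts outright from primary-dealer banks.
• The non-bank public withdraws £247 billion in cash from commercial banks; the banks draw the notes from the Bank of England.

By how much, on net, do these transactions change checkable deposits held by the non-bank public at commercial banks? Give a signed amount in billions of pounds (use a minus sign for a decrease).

Bank of England balance sheet:
  Assets:      Securities +£363B
  Liabilities: Bank reserves +£116B, Currency in circulation +£247B
Commercial banking system:
  Assets:      Reserves at CB +£116B, Securities −£363B
  Liabilities: Checkable deposits −£247B
So the change in checkable deposits held by the non-bank public at commercial banks is -£247 billion.

-£247 billion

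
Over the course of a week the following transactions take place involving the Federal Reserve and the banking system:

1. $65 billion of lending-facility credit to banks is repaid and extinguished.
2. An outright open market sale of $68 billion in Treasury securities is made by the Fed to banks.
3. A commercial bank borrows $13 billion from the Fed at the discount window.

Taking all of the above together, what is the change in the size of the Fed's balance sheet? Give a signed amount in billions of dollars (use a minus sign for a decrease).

-$120 billion

Fed balance sheet:
  Assets:      Securities −$68B, Loans to banks −$52B
  Liabilities: Bank reserves −$120B
Change in total Fed assets = -$120 billion.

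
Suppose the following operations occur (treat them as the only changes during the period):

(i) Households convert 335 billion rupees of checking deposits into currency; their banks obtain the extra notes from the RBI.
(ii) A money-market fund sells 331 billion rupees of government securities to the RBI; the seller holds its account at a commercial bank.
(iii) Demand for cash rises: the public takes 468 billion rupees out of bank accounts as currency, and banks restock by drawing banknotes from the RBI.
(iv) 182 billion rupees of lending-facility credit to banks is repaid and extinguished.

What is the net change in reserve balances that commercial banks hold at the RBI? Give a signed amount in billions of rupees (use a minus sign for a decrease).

-654 billion

Currency withdrawal 335 billion rupees: banks swap reserves for currency → −335B.
Asset purchase (from non-banks) 331 billion rupees: the RBI pays by crediting reserve accounts → +331B.
Currency withdrawal 468 billion rupees: banks swap reserves for currency → −468B.
Discount-window repayment 182 billion rupees: repayment is debited from reserves → −182B.
Net: −335 + 331 − 468 − 182 = -654 billion.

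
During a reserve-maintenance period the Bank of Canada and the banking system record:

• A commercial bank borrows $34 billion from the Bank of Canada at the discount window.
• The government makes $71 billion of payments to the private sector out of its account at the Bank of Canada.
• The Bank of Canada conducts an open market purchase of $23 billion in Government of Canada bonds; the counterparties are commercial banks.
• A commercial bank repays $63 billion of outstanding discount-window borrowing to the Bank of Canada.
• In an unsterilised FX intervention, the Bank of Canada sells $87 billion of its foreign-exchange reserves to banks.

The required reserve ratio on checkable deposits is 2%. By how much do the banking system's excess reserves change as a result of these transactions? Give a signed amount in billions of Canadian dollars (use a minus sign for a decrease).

-$23.42 billion

Discount-window loan $34 billion: reserves +$34B, deposits 0.
Government spending $71 billion: reserves +$71B, deposits +$71B.
OMO purchase (from banks) $23 billion: reserves +$23B, deposits 0.
Discount-window repayment $63 billion: reserves −$63B, deposits 0.
FX sale $87 billion: reserves −$87B, deposits 0.
Totals: Δreserves = −$22B, Δdeposits = +$71B.
Δrequired reserves = 2% × +$71B = +$1.42B.
Δexcess reserves = Δreserves − Δrequired = −$22B − (+$1.42B) = -$23.42 billion.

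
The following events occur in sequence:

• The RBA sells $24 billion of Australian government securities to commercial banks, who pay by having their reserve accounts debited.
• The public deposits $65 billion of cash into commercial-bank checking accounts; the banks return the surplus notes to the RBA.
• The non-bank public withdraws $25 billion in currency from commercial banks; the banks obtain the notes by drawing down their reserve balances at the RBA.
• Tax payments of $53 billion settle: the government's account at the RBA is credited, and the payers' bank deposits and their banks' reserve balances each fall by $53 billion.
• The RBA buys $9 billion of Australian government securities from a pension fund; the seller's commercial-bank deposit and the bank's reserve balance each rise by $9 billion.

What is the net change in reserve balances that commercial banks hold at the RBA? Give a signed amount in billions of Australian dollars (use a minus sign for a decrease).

-$28 billion

RBA balance sheet:
  Assets:      Securities −$15B
  Liabilities: Bank reserves −$28B, Currency in circulation −$40B, Government deposits +$53B
Commercial banking system:
  Assets:      Reserves at CB −$28B, Securities +$24B
  Liabilities: Checkable deposits −$4B
So the change in reserve balances that commercial banks hold at the RBA is -$28 billion.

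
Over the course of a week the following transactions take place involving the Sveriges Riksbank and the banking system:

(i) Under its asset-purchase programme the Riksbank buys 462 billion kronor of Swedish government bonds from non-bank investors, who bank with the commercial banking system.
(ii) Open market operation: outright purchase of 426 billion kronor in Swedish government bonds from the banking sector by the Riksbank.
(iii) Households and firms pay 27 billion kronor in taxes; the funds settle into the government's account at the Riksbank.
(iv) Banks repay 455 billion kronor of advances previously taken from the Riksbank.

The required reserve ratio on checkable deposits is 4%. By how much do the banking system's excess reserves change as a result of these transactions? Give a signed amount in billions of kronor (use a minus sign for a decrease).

Asset purchase (from non-banks) 462 billion kronor: reserves +462B, deposits +462B.
OMO purchase (from banks) 426 billion kronor: reserves +426B, deposits 0.
Government account inflow 27 billion kronor: reserves −27B, deposits −27B.
Discount-window repayment 455 billion kronor: reserves −455B, deposits 0.
Totals: Δreserves = +406B, Δdeposits = +435B.
Δrequired reserves = 4% × +435B = +17.4B.
Δexcess reserves = Δreserves − Δrequired = +406B − (+17.4B) = +388.6 billion.

+388.6 billion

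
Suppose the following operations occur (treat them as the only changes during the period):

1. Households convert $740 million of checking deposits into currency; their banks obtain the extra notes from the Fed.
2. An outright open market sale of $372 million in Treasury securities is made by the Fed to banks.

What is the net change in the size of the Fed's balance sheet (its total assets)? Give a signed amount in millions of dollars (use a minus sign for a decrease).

-$372 million

Currency withdrawal $740 million: only the composition of liabilities changes → 0.
OMO sale (to banks) $372 million: a Fed asset is shed → −$372M.
Net: 0 − 372 = -$372 million.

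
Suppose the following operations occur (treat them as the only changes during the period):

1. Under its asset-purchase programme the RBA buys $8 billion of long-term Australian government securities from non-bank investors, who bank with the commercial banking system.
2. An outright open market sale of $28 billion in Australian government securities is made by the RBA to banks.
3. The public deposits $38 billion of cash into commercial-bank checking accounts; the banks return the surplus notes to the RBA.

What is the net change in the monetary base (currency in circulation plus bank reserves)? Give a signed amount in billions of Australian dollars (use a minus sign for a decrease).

-$20 billion

RBA balance sheet:
  Assets:      Securities −$20B
  Liabilities: Bank reserves +$18B, Currency in circulation −$38B
Monetary base = currency + reserves: −$38B + (+$18B) = -$20 billion.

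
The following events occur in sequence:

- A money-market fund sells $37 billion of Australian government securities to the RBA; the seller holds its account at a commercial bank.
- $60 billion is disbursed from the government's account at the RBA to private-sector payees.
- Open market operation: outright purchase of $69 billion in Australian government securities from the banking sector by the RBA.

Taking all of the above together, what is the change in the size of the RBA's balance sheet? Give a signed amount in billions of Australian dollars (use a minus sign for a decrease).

Asset purchase (from non-banks) $37 billion: an RBA asset is acquired → +$37B.
Government spending $60 billion: only the composition of liabilities changes → 0.
OMO purchase (from banks) $69 billion: an RBA asset is acquired → +$69B.
Net: 37 + 0 + 69 = +$106 billion.

+$106 billion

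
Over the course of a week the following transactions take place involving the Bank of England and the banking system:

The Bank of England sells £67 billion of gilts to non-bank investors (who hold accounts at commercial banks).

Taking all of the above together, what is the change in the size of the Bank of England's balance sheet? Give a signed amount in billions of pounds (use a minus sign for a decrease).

-£67 billion

Asset sale (to non-banks) £67 billion: a Bank of England asset is shed → −£67B.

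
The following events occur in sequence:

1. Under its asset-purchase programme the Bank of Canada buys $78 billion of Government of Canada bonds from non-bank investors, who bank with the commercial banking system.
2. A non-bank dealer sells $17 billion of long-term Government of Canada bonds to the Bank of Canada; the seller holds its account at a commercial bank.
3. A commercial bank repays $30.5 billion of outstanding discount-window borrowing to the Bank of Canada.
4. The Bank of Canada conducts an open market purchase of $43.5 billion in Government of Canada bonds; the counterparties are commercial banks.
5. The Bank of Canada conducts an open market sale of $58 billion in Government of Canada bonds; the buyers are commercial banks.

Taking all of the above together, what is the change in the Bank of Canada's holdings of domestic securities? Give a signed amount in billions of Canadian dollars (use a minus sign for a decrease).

+$80.5 billion

Asset purchase (from non-banks) $78 billion: securities added to the Bank of Canada's portfolio → +$78B.
Asset purchase (from non-banks) $17 billion: securities added to the Bank of Canada's portfolio → +$17B.
Discount-window repayment $30.5 billion: the Bank of Canada's securities portfolio is untouched → 0.
OMO purchase (from banks) $43.5 billion: securities added to the Bank of Canada's portfolio → +$43.5B.
OMO sale (to banks) $58 billion: securities removed from the Bank of Canada's portfolio → −$58B.
Net: 78 + 17 + 0 + 43.5 − 58 = +$80.5 billion.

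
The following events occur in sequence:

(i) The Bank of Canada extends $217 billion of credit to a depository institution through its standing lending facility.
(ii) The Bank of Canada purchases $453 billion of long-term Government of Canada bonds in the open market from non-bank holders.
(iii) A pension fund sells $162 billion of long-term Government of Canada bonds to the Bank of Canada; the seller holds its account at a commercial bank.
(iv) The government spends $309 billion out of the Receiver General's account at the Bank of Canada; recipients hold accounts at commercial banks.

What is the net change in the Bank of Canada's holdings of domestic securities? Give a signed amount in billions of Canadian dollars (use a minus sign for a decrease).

Bank of Canada balance sheet:
  Assets:      Securities +$615B, Loans to banks +$217B
  Liabilities: Bank reserves +$1141B, Government deposits −$309B
So the change in the Bank of Canada's holdings of domestic securities is +$615 billion.

+$615 billion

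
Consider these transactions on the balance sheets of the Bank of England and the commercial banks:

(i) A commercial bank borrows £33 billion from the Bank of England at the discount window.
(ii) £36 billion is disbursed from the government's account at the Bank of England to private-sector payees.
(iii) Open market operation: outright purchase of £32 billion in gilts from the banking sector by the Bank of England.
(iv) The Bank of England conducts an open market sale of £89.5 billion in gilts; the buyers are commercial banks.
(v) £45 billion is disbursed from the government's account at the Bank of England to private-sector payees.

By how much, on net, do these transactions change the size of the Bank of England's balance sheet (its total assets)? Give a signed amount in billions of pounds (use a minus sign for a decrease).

-£24.5 billion

Discount-window loan £33 billion: a Bank of England asset is acquired → +£33B.
Government spending £36 billion: only the composition of liabilities changes → 0.
OMO purchase (from banks) £32 billion: a Bank of England asset is acquired → +£32B.
OMO sale (to banks) £89.5 billion: a Bank of England asset is shed → −£89.5B.
Government spending £45 billion: only the composition of liabilities changes → 0.
Net: 33 + 0 + 32 − 89.5 + 0 = -£24.5 billion.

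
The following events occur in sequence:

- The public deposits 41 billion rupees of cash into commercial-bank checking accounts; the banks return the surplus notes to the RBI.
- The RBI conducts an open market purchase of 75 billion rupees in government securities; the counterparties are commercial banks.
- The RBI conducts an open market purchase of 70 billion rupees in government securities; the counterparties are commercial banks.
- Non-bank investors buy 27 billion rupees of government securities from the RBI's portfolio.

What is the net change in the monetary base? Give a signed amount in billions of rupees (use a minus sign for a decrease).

RBI balance sheet:
  Assets:      Securities +118B
  Liabilities: Bank reserves +159B, Currency in circulation −41B
Monetary base = currency + reserves: −41B + (+159B) = +118 billion.

+118 billion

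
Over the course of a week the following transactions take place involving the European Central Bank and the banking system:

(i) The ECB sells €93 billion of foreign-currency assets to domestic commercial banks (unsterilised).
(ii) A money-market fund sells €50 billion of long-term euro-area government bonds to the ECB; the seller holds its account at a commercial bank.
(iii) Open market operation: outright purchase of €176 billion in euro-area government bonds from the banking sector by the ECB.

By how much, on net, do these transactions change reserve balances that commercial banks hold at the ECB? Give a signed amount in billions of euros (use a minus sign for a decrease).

FX sale €93 billion: the buying banks pay out of their reserve balances → −€93B.
Asset purchase (from non-banks) €50 billion: the ECB pays by crediting reserve accounts → +€50B.
OMO purchase (from banks) €176 billion: the ECB pays by crediting reserve accounts → +€176B.
Net: −93 + 50 + 176 = +€133 billion.

+€133 billion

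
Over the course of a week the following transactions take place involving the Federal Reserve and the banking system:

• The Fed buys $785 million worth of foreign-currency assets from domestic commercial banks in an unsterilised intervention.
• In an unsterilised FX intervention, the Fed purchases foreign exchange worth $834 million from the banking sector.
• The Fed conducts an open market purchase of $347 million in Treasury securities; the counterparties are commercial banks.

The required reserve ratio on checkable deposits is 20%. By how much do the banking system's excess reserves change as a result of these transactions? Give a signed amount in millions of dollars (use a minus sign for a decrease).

FX purchase $785 million: reserves +$785M, deposits 0.
FX purchase $834 million: reserves +$834M, deposits 0.
OMO purchase (from banks) $347 million: reserves +$347M, deposits 0.
Totals: Δreserves = +$1966M, Δdeposits = 0.
Δrequired reserves = 20% × 0 = 0.
Δexcess reserves = Δreserves − Δrequired = +$1966M − (0) = +$1966 million.

+$1966 million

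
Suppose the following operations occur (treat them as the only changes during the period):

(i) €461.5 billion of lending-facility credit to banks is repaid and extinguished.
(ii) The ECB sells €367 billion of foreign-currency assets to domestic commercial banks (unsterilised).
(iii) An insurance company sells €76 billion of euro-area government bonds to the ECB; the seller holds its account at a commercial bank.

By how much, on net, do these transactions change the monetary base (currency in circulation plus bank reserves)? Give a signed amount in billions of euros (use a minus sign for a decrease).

-€752.5 billion

Discount-window repayment €461.5 billion: ECB balance sheet contracts → −€461.5B.
FX sale €367 billion: ECB balance sheet contracts → −€367B.
Asset purchase (from non-banks) €76 billion: ECB balance sheet expands → +€76B.
Net: −461.5 − 367 + 76 = -€752.5 billion.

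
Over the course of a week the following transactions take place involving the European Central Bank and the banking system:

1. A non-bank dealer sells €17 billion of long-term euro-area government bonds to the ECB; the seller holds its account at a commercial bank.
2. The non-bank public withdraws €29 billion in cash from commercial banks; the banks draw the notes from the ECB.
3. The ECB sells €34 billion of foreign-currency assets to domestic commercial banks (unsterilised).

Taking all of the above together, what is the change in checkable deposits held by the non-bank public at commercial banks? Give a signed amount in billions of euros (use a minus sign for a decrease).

Asset purchase (from non-banks) €17 billion: non-bank counterparties' bank balances rise → +€17B.
Currency withdrawal €29 billion: non-bank counterparties' bank balances fall → −€29B.
FX sale €34 billion: the counterparty is a bank, so public deposits are unchanged → 0.
Net: 17 − 29 + 0 = -€12 billion.

-€12 billion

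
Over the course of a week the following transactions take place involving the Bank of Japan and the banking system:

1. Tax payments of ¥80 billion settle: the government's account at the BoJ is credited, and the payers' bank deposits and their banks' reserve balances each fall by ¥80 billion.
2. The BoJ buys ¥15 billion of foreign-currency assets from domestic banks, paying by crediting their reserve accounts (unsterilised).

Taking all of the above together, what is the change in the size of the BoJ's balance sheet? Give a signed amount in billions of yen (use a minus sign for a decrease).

+¥15 billion

BoJ balance sheet:
  Assets:      Foreign assets +¥15B
  Liabilities: Bank reserves −¥65B, Government deposits +¥80B
Change in total BoJ assets = +¥15 billion.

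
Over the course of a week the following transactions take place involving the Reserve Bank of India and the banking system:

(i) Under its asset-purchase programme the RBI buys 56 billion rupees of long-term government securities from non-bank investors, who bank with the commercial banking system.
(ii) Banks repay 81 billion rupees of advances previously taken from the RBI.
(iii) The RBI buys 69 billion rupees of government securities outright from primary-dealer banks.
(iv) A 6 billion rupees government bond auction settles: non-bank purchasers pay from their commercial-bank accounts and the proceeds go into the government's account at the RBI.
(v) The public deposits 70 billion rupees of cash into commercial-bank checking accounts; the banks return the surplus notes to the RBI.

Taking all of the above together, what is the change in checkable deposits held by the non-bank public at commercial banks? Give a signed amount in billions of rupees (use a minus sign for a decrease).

Asset purchase (from non-banks) 56 billion rupees: non-bank counterparties' bank balances rise → +56B.
Discount-window repayment 81 billion rupees: the counterparty is a bank, so public deposits are unchanged → 0.
OMO purchase (from banks) 69 billion rupees: the counterparty is a bank, so public deposits are unchanged → 0.
Government account inflow 6 billion rupees: non-bank counterparties' bank balances fall → −6B.
Currency deposit 70 billion rupees: non-bank counterparties' bank balances rise → +70B.
Net: 56 + 0 + 0 − 6 + 70 = +120 billion.

+120 billion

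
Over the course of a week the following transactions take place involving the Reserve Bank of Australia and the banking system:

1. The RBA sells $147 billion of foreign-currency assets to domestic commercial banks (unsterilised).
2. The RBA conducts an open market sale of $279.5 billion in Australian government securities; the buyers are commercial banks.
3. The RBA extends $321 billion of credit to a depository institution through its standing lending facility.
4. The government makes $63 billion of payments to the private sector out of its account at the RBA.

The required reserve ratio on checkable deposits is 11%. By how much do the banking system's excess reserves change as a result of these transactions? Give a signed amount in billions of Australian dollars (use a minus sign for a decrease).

-$49.43 billion

FX sale $147 billion: reserves −$147B, deposits 0.
OMO sale (to banks) $279.5 billion: reserves −$279.5B, deposits 0.
Discount-window loan $321 billion: reserves +$321B, deposits 0.
Government spending $63 billion: reserves +$63B, deposits +$63B.
Totals: Δreserves = −$42.5B, Δdeposits = +$63B.
Δrequired reserves = 11% × +$63B = +$6.93B.
Δexcess reserves = Δreserves − Δrequired = −$42.5B − (+$6.93B) = -$49.43 billion.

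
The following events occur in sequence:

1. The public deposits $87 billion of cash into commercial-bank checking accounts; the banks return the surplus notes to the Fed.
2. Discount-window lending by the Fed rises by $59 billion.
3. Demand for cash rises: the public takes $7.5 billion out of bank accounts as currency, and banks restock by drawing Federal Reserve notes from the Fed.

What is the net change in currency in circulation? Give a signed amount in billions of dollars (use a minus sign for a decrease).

Fed balance sheet:
  Assets:      Loans to banks +$59B
  Liabilities: Bank reserves +$138.5B, Currency in circulation −$79.5B
Commercial banking system:
  Assets:      Reserves at CB +$138.5B
  Liabilities: Checkable deposits +$79.5B, Borrowings from CB +$59B
So the change in currency in circulation is -$79.5 billion.

-$79.5 billion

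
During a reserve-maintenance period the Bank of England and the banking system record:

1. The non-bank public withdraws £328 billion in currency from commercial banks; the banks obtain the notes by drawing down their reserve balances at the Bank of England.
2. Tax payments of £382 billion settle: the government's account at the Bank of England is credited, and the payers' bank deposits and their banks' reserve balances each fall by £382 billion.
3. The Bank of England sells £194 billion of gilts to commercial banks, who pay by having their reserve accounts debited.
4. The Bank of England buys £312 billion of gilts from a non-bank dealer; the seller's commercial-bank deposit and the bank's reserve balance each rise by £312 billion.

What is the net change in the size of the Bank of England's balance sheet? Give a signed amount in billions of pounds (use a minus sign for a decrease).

+£118 billion

Currency withdrawal £328 billion: only the composition of liabilities changes → 0.
Government account inflow £382 billion: only the composition of liabilities changes → 0.
OMO sale (to banks) £194 billion: a Bank of England asset is shed → −£194B.
Asset purchase (from non-banks) £312 billion: a Bank of England asset is acquired → +£312B.
Net: 0 + 0 − 194 + 312 = +£118 billion.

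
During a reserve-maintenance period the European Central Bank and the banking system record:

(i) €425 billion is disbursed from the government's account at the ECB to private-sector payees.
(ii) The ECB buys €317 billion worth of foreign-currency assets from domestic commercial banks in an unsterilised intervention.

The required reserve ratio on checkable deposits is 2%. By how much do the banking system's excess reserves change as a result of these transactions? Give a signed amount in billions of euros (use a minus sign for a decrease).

+€733.5 billion

Government spending €425 billion: reserves +€425B, deposits +€425B.
FX purchase €317 billion: reserves +€317B, deposits 0.
Totals: Δreserves = +€742B, Δdeposits = +€425B.
Δrequired reserves = 2% × +€425B = +€8.5B.
Δexcess reserves = Δreserves − Δrequired = +€742B − (+€8.5B) = +€733.5 billion.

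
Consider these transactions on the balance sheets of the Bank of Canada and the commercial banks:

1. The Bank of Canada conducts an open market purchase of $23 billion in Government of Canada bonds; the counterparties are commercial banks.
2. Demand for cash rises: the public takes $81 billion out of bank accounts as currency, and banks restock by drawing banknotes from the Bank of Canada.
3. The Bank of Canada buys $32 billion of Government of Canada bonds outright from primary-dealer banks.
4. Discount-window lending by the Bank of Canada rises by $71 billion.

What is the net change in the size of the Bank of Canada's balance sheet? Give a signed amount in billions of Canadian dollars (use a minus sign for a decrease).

Bank of Canada balance sheet:
  Assets:      Securities +$55B, Loans to banks +$71B
  Liabilities: Bank reserves +$45B, Currency in circulation +$81B
Commercial banking system:
  Assets:      Reserves at CB +$45B, Securities −$55B
  Liabilities: Checkable deposits −$81B, Borrowings from CB +$71B
Change in total Bank of Canada assets = +$126 billion.

+$126 billion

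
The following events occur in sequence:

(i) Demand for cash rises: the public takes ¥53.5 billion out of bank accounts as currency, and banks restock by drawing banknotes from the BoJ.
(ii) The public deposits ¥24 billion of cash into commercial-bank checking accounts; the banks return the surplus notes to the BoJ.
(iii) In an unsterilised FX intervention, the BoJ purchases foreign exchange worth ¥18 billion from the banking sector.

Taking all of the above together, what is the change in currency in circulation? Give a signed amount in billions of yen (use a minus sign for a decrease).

BoJ balance sheet:
  Assets:      Foreign assets +¥18B
  Liabilities: Bank reserves −¥11.5B, Currency in circulation +¥29.5B
So the change in currency in circulation is +¥29.5 billion.

+¥29.5 billion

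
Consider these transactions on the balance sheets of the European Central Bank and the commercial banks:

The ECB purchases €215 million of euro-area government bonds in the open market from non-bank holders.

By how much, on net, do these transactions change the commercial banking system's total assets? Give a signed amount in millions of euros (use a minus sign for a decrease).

+€215 million

Asset purchase (from non-banks) €215 million: bank balance sheets expand → +€215M.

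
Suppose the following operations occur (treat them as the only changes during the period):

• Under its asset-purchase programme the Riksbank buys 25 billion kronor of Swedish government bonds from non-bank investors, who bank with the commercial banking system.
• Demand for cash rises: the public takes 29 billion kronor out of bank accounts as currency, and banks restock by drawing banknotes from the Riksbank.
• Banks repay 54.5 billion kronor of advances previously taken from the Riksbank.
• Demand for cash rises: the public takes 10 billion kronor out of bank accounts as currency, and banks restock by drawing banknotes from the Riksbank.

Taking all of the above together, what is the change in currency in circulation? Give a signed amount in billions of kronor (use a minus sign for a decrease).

+39 billion

Asset purchase (from non-banks) 25 billion kronor: no currency enters or leaves circulation → 0.
Currency withdrawal 29 billion kronor: notes leave the central bank → +29B.
Discount-window repayment 54.5 billion kronor: no currency enters or leaves circulation → 0.
Currency withdrawal 10 billion kronor: notes leave the central bank → +10B.
Net: 0 + 29 + 0 + 10 = +39 billion.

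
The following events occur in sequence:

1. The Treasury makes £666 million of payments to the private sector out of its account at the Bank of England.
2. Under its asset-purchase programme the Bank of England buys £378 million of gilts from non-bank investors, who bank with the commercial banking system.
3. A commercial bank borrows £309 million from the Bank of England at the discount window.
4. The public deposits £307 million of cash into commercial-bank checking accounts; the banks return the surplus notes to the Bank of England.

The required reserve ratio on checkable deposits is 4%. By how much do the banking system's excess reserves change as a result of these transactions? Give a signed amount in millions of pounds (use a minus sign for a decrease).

+£1605.96 million

Government spending £666 million: reserves +£666M, deposits +£666M.
Asset purchase (from non-banks) £378 million: reserves +£378M, deposits +£378M.
Discount-window loan £309 million: reserves +£309M, deposits 0.
Currency deposit £307 million: reserves +£307M, deposits +£307M.
Totals: Δreserves = +£1660M, Δdeposits = +£1351M.
Δrequired reserves = 4% × +£1351M = +£54.04M.
Δexcess reserves = Δreserves − Δrequired = +£1660M − (+£54.04M) = +£1605.96 million.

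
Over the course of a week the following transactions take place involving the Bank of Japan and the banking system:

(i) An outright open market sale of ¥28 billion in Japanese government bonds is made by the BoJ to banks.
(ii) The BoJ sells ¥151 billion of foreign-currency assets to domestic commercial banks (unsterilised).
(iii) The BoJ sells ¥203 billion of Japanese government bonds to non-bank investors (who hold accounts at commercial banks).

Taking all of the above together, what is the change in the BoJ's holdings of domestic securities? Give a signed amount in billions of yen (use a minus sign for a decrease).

-¥231 billion

OMO sale (to banks) ¥28 billion: securities removed from the BoJ's portfolio → −¥28B.
FX sale ¥151 billion: the BoJ's securities portfolio is untouched → 0.
Asset sale (to non-banks) ¥203 billion: securities removed from the BoJ's portfolio → −¥203B.
Net: −28 + 0 − 203 = -¥231 billion.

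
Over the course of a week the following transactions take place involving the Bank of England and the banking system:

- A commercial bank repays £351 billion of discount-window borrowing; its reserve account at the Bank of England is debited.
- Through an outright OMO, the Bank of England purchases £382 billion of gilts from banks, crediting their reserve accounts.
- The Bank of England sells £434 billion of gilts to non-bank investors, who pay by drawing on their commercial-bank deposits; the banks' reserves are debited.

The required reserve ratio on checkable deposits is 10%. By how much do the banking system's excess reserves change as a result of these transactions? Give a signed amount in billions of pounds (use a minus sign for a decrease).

-£359.6 billion

Discount-window repayment £351 billion: reserves −£351B, deposits 0.
OMO purchase (from banks) £382 billion: reserves +£382B, deposits 0.
Asset sale (to non-banks) £434 billion: reserves −£434B, deposits −£434B.
Totals: Δreserves = −£403B, Δdeposits = −£434B.
Δrequired reserves = 10% × −£434B = −£43.4B.
Δexcess reserves = Δreserves − Δrequired = −£403B − (−£43.4B) = -£359.6 billion.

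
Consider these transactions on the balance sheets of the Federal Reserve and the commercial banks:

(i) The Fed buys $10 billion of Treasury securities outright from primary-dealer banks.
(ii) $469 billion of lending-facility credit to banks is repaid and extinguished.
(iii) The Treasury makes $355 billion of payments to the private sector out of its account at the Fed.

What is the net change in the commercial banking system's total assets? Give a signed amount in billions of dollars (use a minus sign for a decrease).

-$114 billion

Fed balance sheet:
  Assets:      Securities +$10B, Loans to banks −$469B
  Liabilities: Bank reserves −$104B, Government deposits −$355B
Commercial banking system:
  Assets:      Reserves at CB −$104B, Securities −$10B
  Liabilities: Checkable deposits +$355B, Borrowings from CB −$469B
Change in total bank assets = -$114 billion.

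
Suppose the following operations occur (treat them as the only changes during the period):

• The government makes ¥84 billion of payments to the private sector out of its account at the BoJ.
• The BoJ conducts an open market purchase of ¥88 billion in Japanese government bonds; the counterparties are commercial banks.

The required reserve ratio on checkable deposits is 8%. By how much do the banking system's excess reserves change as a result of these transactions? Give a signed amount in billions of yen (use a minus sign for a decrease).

Government spending ¥84 billion: reserves +¥84B, deposits +¥84B.
OMO purchase (from banks) ¥88 billion: reserves +¥88B, deposits 0.
Totals: Δreserves = +¥172B, Δdeposits = +¥84B.
Δrequired reserves = 8% × +¥84B = +¥6.72B.
Δexcess reserves = Δreserves − Δrequired = +¥172B − (+¥6.72B) = +¥165.28 billion.

+¥165.28 billion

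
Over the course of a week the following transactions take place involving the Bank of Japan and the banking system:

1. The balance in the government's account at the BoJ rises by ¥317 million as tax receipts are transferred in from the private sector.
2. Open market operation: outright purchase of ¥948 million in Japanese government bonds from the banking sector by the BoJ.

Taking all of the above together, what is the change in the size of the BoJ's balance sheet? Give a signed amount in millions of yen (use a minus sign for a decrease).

BoJ balance sheet:
  Assets:      Securities +¥948M
  Liabilities: Bank reserves +¥631M, Government deposits +¥317M
Change in total BoJ assets = +¥948 million.

+¥948 million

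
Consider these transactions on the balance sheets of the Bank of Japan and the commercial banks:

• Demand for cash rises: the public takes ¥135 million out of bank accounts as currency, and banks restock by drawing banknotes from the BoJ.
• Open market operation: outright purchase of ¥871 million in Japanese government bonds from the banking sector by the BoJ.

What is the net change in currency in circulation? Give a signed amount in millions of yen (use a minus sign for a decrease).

BoJ balance sheet:
  Assets:      Securities +¥871M
  Liabilities: Bank reserves +¥736M, Currency in circulation +¥135M
Commercial banking system:
  Assets:      Reserves at CB +¥736M, Securities −¥871M
  Liabilities: Checkable deposits −¥135M
So the change in currency in circulation is +¥135 million.

+¥135 million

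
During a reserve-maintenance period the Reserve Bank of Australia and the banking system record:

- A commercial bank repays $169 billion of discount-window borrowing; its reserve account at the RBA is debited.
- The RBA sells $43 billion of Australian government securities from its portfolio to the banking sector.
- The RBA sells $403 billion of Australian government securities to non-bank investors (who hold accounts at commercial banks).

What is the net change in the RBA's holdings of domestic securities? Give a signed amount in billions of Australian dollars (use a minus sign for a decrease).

RBA balance sheet:
  Assets:      Securities −$446B, Loans to banks −$169B
  Liabilities: Bank reserves −$615B
So the change in the RBA's holdings of domestic securities is -$446 billion.

-$446 billion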